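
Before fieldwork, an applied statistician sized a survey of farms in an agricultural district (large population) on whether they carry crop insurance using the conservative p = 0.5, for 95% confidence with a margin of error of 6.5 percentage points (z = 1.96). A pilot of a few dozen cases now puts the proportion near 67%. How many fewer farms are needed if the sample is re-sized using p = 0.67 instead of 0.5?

26

Conservative (p = 0.5): n = 1.96² × 0.25 / 0.065² ≈ 227.31 → 228.
Using p = 0.67: p(1−p) = 0.2211, so n = 1.96² × 0.2211 / 0.065² ≈ 201.04 → 202.
Reduction: 228 − 202 = 26.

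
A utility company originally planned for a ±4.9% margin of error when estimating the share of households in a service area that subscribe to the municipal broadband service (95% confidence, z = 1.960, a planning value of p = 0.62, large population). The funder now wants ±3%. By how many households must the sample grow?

629

At ±4.9%: n = 1.960² × 0.2356 / 0.049² ≈ 376.96 → 377.
At ±3%: n = 1.960² × 0.2356 / 0.030² ≈ 1005.65 → 1006.
Additional respondents: 1006 − 377 = 629.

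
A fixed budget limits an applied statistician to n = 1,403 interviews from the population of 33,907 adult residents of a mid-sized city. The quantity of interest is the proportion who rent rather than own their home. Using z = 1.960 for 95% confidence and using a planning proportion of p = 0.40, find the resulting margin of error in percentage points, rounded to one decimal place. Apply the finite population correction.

2.5

Finite-population factor: (N−n)/(N−1) = (33907−1403)/(33907−1) = 0.9587.
SE(p̂) = √[p(1−p)/n · (N−n)/(N−1)] = √[0.2400/1403 × 0.9587] = 0.01281.
E = z × SE = 1.960 × 0.01281 = 0.02510 ≈ 2.5 percentage points.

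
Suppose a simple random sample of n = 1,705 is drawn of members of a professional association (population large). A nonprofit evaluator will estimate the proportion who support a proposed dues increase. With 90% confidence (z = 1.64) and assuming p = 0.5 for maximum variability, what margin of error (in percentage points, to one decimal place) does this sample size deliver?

2.0

SE(p̂) = √[p(1−p)/n] = √[0.2500/1705] = 0.01211.
E = z × SE = 1.64 × 0.01211 = 0.01986, or 2.0 percentage points.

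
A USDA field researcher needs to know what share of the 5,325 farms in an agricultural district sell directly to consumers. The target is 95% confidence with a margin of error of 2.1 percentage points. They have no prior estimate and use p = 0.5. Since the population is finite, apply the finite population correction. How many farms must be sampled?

For 95% confidence, z = 1.960.
Unadjusted: n₀ = 1.960² × 0.50 × 0.50 / 0.021² ≈ 2177.78, so n₀ = 2178.
Finite population correction with N = 5,325: n = n₀ / (1 + (n₀−1)/N) = 2178 / (1 + 2177/5325) = 2178 / 1.4088 ≈ 1545.97.
Rounding up, n = 1546.

1546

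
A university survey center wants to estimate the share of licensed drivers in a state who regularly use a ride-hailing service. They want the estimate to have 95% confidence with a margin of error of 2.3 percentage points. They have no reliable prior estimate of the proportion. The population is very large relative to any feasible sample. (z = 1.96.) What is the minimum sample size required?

1816

With no prior estimate, use p = 0.5, giving p(1−p) = 0.25.
n = z²·p(1−p)/E² = 1.96² × 0.2500 / 0.023² = 3.8416 × 0.2500 / 0.000529 ≈ 1815.50.
Rounding up gives n = 1816.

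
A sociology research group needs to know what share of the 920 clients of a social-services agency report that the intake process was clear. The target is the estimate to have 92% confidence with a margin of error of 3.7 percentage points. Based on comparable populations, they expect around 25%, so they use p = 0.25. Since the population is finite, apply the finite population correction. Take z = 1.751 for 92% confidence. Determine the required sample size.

Unadjusted: n₀ = 1.751² × 0.25 × 0.75 / 0.037² ≈ 419.92, so n₀ = 420.
Finite population correction with N = 920: n = n₀ / (1 + (n₀−1)/N) = 420 / (1 + 419/920) = 420 / 1.4554 ≈ 288.57.
Rounding up, n = 289.

289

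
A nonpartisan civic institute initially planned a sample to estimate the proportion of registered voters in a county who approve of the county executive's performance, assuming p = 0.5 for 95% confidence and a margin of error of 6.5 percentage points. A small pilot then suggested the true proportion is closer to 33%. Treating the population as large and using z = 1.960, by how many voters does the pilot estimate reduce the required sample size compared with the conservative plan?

26

Conservative (p = 0.5): n = 1.960² × 0.25 / 0.065² ≈ 227.31 → 228.
Using p = 0.33: p(1−p) = 0.2211, so n = 1.960² × 0.2211 / 0.065² ≈ 201.04 → 202.
Reduction: 228 − 202 = 26.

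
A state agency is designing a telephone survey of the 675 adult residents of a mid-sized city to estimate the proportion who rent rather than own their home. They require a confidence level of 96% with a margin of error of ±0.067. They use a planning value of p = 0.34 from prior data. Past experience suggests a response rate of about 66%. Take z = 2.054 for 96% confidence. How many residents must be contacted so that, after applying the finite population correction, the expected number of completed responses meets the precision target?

244

Completed interviews needed (unadjusted): n₀ = 2.054² × 0.2244 / 0.067² ≈ 210.90 → 211.
FPC for N = 675: n = 211 / (1 + 210/675) = 211 / 1.3111 ≈ 160.93 → 161.
At a 66% response rate, contacts needed = 161 / 0.66 ≈ 243.94 → 244.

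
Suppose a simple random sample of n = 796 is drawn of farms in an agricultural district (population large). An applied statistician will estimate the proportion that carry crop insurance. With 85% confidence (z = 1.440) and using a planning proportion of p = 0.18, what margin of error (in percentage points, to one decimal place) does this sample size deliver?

2.0

SE(p̂) = √[p(1−p)/n] = √[0.1476/796] = 0.01362.
E = z × SE = 1.440 × 0.01362 = 0.01961, or 2.0 percentage points.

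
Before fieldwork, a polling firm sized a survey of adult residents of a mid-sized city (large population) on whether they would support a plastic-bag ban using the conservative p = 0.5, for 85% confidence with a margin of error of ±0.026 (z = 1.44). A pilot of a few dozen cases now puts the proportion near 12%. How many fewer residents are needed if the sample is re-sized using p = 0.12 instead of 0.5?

Conservative (p = 0.5): n = 1.44² × 0.25 / 0.026² ≈ 766.86 → 767.
Using p = 0.12: p(1−p) = 0.1056, so n = 1.44² × 0.1056 / 0.026² ≈ 323.92 → 324.
Reduction: 767 − 324 = 443.

443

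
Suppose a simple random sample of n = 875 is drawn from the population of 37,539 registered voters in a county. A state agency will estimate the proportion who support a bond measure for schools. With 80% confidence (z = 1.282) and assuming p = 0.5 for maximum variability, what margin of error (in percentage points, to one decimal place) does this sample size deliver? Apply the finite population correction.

Finite-population factor: (N−n)/(N−1) = (37539−875)/(37539−1) = 0.9767.
SE(p̂) = √[p(1−p)/n · (N−n)/(N−1)] = √[0.2500/875 × 0.9767] = 0.01671.
E = z × SE = 1.282 × 0.01671 = 0.02142 ≈ 2.1 percentage points.

2.1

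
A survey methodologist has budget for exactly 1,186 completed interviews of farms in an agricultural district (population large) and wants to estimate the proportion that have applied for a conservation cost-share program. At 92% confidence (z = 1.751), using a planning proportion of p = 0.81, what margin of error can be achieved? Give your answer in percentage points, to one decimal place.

2.0

SE(p̂) = √[p(1−p)/n] = √[0.1539/1186] = 0.01139.
E = z × SE = 1.751 × 0.01139 = 0.01995, or 2.0 percentage points.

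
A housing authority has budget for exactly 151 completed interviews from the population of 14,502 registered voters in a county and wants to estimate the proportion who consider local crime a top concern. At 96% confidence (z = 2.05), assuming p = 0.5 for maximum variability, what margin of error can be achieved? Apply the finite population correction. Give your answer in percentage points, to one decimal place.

8.3

Finite-population factor: (N−n)/(N−1) = (14502−151)/(14502−1) = 0.9897.
SE(p̂) = √[p(1−p)/n · (N−n)/(N−1)] = √[0.2500/151 × 0.9897] = 0.04048.
E = z × SE = 2.05 × 0.04048 = 0.08298 ≈ 8.3 percentage points.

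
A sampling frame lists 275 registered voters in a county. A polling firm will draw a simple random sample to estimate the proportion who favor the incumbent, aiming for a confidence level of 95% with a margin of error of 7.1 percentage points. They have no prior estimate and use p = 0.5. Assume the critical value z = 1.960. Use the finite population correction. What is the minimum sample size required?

113

Unadjusted: n₀ = 1.960² × 0.50 × 0.50 / 0.071² ≈ 190.52, so n₀ = 191.
Finite population correction with N = 275: n = n₀ / (1 + (n₀−1)/N) = 191 / (1 + 190/275) = 191 / 1.6909 ≈ 112.96.
Rounding up, n = 113.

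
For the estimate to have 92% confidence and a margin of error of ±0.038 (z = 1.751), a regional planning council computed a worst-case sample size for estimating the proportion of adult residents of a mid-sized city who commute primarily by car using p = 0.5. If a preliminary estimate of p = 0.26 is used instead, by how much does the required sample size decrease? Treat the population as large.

122

Conservative (p = 0.5): n = 1.751² × 0.25 / 0.038² ≈ 530.82 → 531.
Using p = 0.26: p(1−p) = 0.1924, so n = 1.751² × 0.1924 / 0.038² ≈ 408.52 → 409.
Reduction: 531 − 409 = 122.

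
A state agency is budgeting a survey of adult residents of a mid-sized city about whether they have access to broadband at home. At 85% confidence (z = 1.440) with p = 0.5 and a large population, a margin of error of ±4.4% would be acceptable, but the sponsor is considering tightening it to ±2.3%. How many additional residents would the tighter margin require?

712

At ±4.4%: n = 1.440² × 0.2500 / 0.044² ≈ 267.77 → 268.
At ±2.3%: n = 1.440² × 0.2500 / 0.023² ≈ 979.96 → 980.
Additional respondents: 980 − 268 = 712.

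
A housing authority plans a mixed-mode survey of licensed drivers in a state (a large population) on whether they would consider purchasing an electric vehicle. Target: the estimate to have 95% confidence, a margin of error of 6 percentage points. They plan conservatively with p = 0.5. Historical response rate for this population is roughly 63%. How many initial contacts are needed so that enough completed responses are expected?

424

For 95% confidence, z = 1.960.
Completed interviews needed: n₀ = 1.960² × 0.2500 / 0.060² ≈ 266.78 → 267.
At a 63% response rate, contacts needed = 267 / 0.63 ≈ 423.81 → 424.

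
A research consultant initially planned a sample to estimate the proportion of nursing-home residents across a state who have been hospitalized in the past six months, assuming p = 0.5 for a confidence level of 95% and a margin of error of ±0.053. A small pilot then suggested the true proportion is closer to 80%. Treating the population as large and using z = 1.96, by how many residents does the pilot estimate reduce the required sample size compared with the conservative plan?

123

Conservative (p = 0.5): n = 1.96² × 0.25 / 0.053² ≈ 341.90 → 342.
Using p = 0.80: p(1−p) = 0.1600, so n = 1.96² × 0.1600 / 0.053² ≈ 218.82 → 219.
Reduction: 342 − 219 = 123.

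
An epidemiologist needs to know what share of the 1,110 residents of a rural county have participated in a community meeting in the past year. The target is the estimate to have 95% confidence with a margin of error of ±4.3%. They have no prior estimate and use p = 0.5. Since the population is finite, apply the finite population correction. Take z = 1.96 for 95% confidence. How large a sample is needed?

355

Unadjusted: n₀ = 1.96² × 0.50 × 0.50 / 0.043² ≈ 519.42, so n₀ = 520.
Finite population correction with N = 1,110: n = n₀ / (1 + (n₀−1)/N) = 520 / (1 + 519/1110) = 520 / 1.4676 ≈ 354.33.
Rounding up, n = 355.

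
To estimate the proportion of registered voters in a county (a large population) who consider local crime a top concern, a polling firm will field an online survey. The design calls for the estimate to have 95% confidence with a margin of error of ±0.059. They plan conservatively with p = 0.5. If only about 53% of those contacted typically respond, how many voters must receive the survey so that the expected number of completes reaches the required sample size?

For 95% confidence, z = 1.96.
Completed interviews needed: n₀ = 1.96² × 0.2500 / 0.059² ≈ 275.90 → 276.
At a 53% response rate, contacts needed = 276 / 0.53 ≈ 520.75 → 521.

521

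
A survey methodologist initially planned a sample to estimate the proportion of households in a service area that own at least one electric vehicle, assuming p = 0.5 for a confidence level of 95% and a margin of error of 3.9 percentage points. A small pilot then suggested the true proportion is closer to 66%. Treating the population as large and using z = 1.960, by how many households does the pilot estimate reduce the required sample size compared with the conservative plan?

Conservative (p = 0.5): n = 1.960² × 0.25 / 0.039² ≈ 631.43 → 632.
Using p = 0.66: p(1−p) = 0.2244, so n = 1.960² × 0.2244 / 0.039² ≈ 566.77 → 567.
Reduction: 632 − 567 = 65.

65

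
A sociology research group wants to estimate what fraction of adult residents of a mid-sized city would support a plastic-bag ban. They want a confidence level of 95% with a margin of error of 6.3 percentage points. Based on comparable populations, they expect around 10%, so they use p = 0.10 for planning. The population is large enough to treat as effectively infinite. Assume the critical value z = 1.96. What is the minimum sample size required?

With p = 0.10, p(1−p) = 0.0900.
n = z²·p(1−p)/E² = 1.96² × 0.0900 / 0.063² = 3.8416 × 0.0900 / 0.003969 ≈ 87.11.
Rounding up gives n = 88.

88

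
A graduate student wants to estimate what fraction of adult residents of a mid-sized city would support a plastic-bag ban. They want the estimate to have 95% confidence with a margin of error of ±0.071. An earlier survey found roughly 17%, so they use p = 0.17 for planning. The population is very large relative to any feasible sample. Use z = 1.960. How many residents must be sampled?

108

With p = 0.17, p(1−p) = 0.1411.
n = z²·p(1−p)/E² = 1.960² × 0.1411 / 0.071² = 3.8416 × 0.1411 / 0.005041 ≈ 107.53.
Rounding up gives n = 108.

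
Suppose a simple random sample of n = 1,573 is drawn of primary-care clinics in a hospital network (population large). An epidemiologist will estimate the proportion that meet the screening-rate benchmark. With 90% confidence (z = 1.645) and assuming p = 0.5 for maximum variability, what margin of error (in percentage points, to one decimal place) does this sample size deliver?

2.1

SE(p̂) = √[p(1−p)/n] = √[0.2500/1573] = 0.01261.
E = z × SE = 1.645 × 0.01261 = 0.02074, or 2.1 percentage points.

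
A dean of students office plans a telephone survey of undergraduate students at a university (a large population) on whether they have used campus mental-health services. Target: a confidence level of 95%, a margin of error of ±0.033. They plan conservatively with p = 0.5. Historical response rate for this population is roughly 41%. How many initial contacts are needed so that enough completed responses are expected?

For 95% confidence, z = 1.960.
Completed interviews needed: n₀ = 1.960² × 0.2500 / 0.033² ≈ 881.91 → 882.
At a 41% response rate, contacts needed = 882 / 0.41 ≈ 2151.22 → 2152.

2152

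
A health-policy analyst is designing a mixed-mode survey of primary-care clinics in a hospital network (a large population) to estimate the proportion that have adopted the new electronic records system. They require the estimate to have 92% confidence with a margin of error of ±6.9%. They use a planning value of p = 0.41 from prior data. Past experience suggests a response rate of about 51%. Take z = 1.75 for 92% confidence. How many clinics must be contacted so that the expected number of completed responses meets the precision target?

Completed interviews needed: n₀ = 1.75² × 0.2419 / 0.069² ≈ 155.60 → 156.
At a 51% response rate, contacts needed = 156 / 0.51 ≈ 305.88 → 306.

306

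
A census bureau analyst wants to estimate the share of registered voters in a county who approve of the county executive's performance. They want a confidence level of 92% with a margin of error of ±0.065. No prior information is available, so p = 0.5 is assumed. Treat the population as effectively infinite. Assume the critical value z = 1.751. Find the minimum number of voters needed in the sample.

With p = 0.5, p(1−p) = 0.25.
n = z²·p(1−p)/E² = 1.751² × 0.2500 / 0.065² = 3.0660 × 0.2500 / 0.004225 ≈ 181.42.
Rounding up gives n = 182.

182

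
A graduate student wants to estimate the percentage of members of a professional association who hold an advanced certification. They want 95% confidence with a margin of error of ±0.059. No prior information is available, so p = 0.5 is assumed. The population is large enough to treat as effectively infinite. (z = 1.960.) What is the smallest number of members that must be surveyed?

276

With p = 0.5, p(1−p) = 0.25.
n = z²·p(1−p)/E² = 1.960² × 0.2500 / 0.059² = 3.8416 × 0.2500 / 0.003481 ≈ 275.90.
Rounding up gives n = 276.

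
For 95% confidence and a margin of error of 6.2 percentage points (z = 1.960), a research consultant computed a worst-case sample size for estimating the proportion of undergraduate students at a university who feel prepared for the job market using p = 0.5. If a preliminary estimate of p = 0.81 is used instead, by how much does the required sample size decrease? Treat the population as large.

96

Conservative (p = 0.5): n = 1.960² × 0.25 / 0.062² ≈ 249.84 → 250.
Using p = 0.81: p(1−p) = 0.1539, so n = 1.960² × 0.1539 / 0.062² ≈ 153.80 → 154.
Reduction: 250 − 154 = 96.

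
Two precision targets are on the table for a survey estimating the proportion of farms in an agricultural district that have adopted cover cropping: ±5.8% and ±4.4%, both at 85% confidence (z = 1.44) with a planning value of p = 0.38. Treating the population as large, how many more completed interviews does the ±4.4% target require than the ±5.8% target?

At ±5.8%: n = 1.44² × 0.2356 / 0.058² ≈ 145.23 → 146.
At ±4.4%: n = 1.44² × 0.2356 / 0.044² ≈ 252.35 → 253.
Additional respondents: 253 − 146 = 107.

107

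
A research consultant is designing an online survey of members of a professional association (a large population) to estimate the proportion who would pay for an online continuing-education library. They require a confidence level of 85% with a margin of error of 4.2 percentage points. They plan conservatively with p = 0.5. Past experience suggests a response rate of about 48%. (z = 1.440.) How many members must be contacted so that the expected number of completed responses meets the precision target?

Completed interviews needed: n₀ = 1.440² × 0.2500 / 0.042² ≈ 293.88 → 294.
At a 48% response rate, contacts needed = 294 / 0.48 ≈ 612.50 → 613.

613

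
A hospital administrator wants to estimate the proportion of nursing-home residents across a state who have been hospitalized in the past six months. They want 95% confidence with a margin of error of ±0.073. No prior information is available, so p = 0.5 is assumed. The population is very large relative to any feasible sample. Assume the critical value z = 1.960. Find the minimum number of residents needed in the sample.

181

With p = 0.5, p(1−p) = 0.25.
n = z²·p(1−p)/E² = 1.960² × 0.2500 / 0.073² = 3.8416 × 0.2500 / 0.005329 ≈ 180.22.
Rounding up gives n = 181.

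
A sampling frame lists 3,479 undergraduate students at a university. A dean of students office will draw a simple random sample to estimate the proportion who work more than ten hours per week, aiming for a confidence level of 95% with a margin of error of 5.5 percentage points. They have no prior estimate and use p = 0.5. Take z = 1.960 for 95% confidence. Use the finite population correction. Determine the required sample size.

Unadjusted: n₀ = 1.960² × 0.50 × 0.50 / 0.055² ≈ 317.49, so n₀ = 318.
Finite population correction with N = 3,479: n = n₀ / (1 + (n₀−1)/N) = 318 / (1 + 317/3479) = 318 / 1.0911 ≈ 291.44.
Rounding up, n = 292.

292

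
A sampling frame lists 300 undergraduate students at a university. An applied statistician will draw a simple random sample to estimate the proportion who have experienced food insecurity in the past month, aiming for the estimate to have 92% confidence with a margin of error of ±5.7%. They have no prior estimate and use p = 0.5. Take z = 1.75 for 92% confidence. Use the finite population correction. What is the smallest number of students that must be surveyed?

Unadjusted: n₀ = 1.75² × 0.50 × 0.50 / 0.057² ≈ 235.65, so n₀ = 236.
Finite population correction with N = 300: n = n₀ / (1 + (n₀−1)/N) = 236 / (1 + 235/300) = 236 / 1.7833 ≈ 132.34.
Rounding up, n = 133.

133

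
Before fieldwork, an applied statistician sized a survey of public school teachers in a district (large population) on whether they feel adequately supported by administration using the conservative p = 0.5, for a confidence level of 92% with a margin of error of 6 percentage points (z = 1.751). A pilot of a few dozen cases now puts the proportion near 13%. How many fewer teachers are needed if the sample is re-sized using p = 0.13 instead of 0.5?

116

Conservative (p = 0.5): n = 1.751² × 0.25 / 0.060² ≈ 212.92 → 213.
Using p = 0.13: p(1−p) = 0.1131, so n = 1.751² × 0.1131 / 0.060² ≈ 96.32 → 97.
Reduction: 213 − 97 = 116.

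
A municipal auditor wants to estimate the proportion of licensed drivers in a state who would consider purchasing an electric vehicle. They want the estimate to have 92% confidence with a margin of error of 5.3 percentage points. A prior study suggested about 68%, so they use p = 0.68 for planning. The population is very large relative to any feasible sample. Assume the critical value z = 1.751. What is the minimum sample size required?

238

With p = 0.68, p(1−p) = 0.2176.
n = z²·p(1−p)/E² = 1.751² × 0.2176 / 0.053² = 3.0660 × 0.2176 / 0.002809 ≈ 237.51.
Rounding up gives n = 238.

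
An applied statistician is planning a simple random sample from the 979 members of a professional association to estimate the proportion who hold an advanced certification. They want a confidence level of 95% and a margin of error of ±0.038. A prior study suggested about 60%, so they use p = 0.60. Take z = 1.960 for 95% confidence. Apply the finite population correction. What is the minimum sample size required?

387

Unadjusted: n₀ = 1.960² × 0.60 × 0.40 / 0.038² ≈ 638.49, so n₀ = 639.
Finite population correction with N = 979: n = n₀ / (1 + (n₀−1)/N) = 639 / (1 + 638/979) = 639 / 1.6517 ≈ 386.88.
Rounding up, n = 387.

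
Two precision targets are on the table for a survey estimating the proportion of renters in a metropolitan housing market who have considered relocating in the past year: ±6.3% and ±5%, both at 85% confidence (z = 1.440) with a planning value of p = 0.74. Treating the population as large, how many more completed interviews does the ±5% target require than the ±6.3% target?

59

At ±6.3%: n = 1.440² × 0.1924 / 0.063² ≈ 100.52 → 101.
At ±5%: n = 1.440² × 0.1924 / 0.050² ≈ 159.58 → 160.
Additional respondents: 160 − 101 = 59.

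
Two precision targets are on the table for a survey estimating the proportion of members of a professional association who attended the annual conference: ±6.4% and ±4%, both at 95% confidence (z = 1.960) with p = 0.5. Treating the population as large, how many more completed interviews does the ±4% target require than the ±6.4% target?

At ±6.4%: n = 1.960² × 0.2500 / 0.064² ≈ 234.47 → 235.
At ±4%: n = 1.960² × 0.2500 / 0.040² ≈ 600.25 → 601.
Additional respondents: 601 − 235 = 366.

366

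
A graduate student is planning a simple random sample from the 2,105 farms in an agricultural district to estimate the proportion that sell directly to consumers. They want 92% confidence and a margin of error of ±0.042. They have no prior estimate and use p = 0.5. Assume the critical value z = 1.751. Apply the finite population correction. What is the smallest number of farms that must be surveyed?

361

Unadjusted: n₀ = 1.751² × 0.50 × 0.50 / 0.042² ≈ 434.52, so n₀ = 435.
Finite population correction with N = 2,105: n = n₀ / (1 + (n₀−1)/N) = 435 / (1 + 434/2105) = 435 / 1.2062 ≈ 360.64.
Rounding up, n = 361.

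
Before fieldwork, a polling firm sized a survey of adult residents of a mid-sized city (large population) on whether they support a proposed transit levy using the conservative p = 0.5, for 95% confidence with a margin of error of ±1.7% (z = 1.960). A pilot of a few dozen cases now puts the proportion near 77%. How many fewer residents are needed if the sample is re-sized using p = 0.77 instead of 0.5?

Conservative (p = 0.5): n = 1.960² × 0.25 / 0.017² ≈ 3323.18 → 3324.
Using p = 0.77: p(1−p) = 0.1771, so n = 1.960² × 0.1771 / 0.017² ≈ 2354.14 → 2355.
Reduction: 3324 − 2355 = 969.

969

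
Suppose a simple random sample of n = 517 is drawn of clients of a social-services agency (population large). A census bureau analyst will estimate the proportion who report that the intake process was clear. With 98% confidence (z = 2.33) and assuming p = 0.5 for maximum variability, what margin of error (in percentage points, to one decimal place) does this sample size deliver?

SE(p̂) = √[p(1−p)/n] = √[0.2500/517] = 0.02199.
E = z × SE = 2.33 × 0.02199 = 0.05124, or 5.1 percentage points.

5.1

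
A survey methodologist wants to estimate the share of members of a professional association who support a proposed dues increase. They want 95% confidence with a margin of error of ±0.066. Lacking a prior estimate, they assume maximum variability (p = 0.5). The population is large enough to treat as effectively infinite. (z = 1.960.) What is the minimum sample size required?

221

With p = 0.5, p(1−p) = 0.25.
n = z²·p(1−p)/E² = 1.960² × 0.2500 / 0.066² = 3.8416 × 0.2500 / 0.004356 ≈ 220.48.
Rounding up gives n = 221.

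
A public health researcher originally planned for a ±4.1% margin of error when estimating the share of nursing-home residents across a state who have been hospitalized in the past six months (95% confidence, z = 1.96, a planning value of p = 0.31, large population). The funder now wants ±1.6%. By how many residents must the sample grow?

At ±4.1%: n = 1.96² × 0.2139 / 0.041² ≈ 488.83 → 489.
At ±1.6%: n = 1.96² × 0.2139 / 0.016² ≈ 3209.84 → 3210.
Additional respondents: 3210 − 489 = 2721.

2721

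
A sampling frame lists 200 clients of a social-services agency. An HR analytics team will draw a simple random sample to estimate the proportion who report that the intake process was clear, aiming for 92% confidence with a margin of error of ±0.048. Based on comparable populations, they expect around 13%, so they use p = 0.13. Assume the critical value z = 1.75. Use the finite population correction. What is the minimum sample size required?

87

Unadjusted: n₀ = 1.75² × 0.13 × 0.87 / 0.048² ≈ 150.33, so n₀ = 151.
Finite population correction with N = 200: n = n₀ / (1 + (n₀−1)/N) = 151 / (1 + 150/200) = 151 / 1.7500 ≈ 86.29.
Rounding up, n = 87.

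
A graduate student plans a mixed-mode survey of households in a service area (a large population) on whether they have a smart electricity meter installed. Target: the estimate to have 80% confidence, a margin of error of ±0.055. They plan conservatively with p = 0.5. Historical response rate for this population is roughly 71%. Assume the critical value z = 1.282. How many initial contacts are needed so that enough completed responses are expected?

192

Completed interviews needed: n₀ = 1.282² × 0.2500 / 0.055² ≈ 135.83 → 136.
At a 71% response rate, contacts needed = 136 / 0.71 ≈ 191.55 → 192.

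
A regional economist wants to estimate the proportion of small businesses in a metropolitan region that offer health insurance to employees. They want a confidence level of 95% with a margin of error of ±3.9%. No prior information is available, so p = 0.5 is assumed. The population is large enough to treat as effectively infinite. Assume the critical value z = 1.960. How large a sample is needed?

With p = 0.5, p(1−p) = 0.25.
n = z²·p(1−p)/E² = 1.960² × 0.2500 / 0.039² = 3.8416 × 0.2500 / 0.001521 ≈ 631.43.
Rounding up gives n = 632.

632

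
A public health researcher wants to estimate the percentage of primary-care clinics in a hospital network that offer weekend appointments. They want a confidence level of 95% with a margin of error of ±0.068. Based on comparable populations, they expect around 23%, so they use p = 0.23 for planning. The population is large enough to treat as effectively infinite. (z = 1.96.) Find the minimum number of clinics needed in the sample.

With p = 0.23, p(1−p) = 0.1771.
n = z²·p(1−p)/E² = 1.96² × 0.1771 / 0.068² = 3.8416 × 0.1771 / 0.004624 ≈ 147.13.
Rounding up gives n = 148.

148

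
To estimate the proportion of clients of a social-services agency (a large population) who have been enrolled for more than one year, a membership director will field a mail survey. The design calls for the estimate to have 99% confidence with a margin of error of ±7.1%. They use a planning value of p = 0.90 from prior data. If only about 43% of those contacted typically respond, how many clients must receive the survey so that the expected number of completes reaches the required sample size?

277

For 99% confidence, z = 2.58.
Completed interviews needed: n₀ = 2.58² × 0.0900 / 0.071² ≈ 118.84 → 119.
At a 43% response rate, contacts needed = 119 / 0.43 ≈ 276.74 → 277.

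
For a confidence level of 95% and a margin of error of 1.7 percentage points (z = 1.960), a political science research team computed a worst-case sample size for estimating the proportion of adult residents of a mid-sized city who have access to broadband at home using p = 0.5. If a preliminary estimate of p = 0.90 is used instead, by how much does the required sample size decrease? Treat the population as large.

Conservative (p = 0.5): n = 1.960² × 0.25 / 0.017² ≈ 3323.18 → 3324.
Using p = 0.90: p(1−p) = 0.0900, so n = 1.960² × 0.0900 / 0.017² ≈ 1196.35 → 1197.
Reduction: 3324 − 1197 = 2127.

2127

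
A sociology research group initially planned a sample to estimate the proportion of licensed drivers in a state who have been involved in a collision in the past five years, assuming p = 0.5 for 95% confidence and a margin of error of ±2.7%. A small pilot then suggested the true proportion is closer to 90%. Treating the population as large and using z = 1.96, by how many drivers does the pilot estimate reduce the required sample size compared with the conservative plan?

843

Conservative (p = 0.5): n = 1.96² × 0.25 / 0.027² ≈ 1317.42 → 1318.
Using p = 0.90: p(1−p) = 0.0900, so n = 1.96² × 0.0900 / 0.027² ≈ 474.27 → 475.
Reduction: 1318 − 475 = 843.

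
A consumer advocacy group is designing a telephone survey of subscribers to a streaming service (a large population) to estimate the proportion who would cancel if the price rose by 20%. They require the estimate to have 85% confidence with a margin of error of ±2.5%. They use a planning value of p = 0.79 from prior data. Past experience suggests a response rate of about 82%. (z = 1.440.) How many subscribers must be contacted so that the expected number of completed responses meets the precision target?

Completed interviews needed: n₀ = 1.440² × 0.1659 / 0.025² ≈ 550.42 → 551.
At an 82% response rate, contacts needed = 551 / 0.82 ≈ 671.95 → 672.

672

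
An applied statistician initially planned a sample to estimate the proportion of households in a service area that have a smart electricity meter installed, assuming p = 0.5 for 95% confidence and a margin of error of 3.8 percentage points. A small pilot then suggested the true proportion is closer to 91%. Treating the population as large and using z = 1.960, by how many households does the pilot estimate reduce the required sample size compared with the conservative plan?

448

Conservative (p = 0.5): n = 1.960² × 0.25 / 0.038² ≈ 665.10 → 666.
Using p = 0.91: p(1−p) = 0.0819, so n = 1.960² × 0.0819 / 0.038² ≈ 217.89 → 218.
Reduction: 666 − 218 = 448.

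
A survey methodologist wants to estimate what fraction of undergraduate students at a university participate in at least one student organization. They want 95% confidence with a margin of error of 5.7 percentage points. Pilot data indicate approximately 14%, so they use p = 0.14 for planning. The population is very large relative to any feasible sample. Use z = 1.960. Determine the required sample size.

143

With p = 0.14, p(1−p) = 0.1204.
n = z²·p(1−p)/E² = 1.960² × 0.1204 / 0.057² = 3.8416 × 0.1204 / 0.003249 ≈ 142.36.
Rounding up gives n = 143.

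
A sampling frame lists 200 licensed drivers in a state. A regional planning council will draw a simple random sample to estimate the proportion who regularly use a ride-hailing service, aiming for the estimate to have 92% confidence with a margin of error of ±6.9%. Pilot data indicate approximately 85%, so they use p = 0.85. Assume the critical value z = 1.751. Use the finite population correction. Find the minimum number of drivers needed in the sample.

Unadjusted: n₀ = 1.751² × 0.85 × 0.15 / 0.069² ≈ 82.11, so n₀ = 83.
Finite population correction with N = 200: n = n₀ / (1 + (n₀−1)/N) = 83 / (1 + 82/200) = 83 / 1.4100 ≈ 58.87.
Rounding up, n = 59.

59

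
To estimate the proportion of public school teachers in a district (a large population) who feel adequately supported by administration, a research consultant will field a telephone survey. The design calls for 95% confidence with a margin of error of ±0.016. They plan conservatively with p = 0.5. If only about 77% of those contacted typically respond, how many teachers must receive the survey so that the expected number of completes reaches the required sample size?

4873

For 95% confidence, z = 1.960.
Completed interviews needed: n₀ = 1.960² × 0.2500 / 0.016² ≈ 3751.56 → 3752.
At a 77% response rate, contacts needed = 3752 / 0.77 ≈ 4872.73 → 4873.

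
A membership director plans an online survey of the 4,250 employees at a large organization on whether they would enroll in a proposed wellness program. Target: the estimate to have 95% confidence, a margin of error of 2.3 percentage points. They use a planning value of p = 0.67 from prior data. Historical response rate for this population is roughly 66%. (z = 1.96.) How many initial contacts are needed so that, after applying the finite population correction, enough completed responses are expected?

1767

Completed interviews needed (unadjusted): n₀ = 1.96² × 0.2211 / 0.023² ≈ 1605.63 → 1606.
FPC for N = 4,250: n = 1606 / (1 + 1605/4250) = 1606 / 1.3776 ≈ 1165.76 → 1166.
At a 66% response rate, contacts needed = 1166 / 0.66 ≈ 1766.67 → 1767.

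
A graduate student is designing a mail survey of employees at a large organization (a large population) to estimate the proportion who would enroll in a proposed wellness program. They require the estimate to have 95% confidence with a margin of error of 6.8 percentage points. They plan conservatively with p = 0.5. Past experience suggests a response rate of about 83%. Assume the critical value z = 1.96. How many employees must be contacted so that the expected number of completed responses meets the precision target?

251

Completed interviews needed: n₀ = 1.96² × 0.2500 / 0.068² ≈ 207.70 → 208.
At an 83% response rate, contacts needed = 208 / 0.83 ≈ 250.60 → 251.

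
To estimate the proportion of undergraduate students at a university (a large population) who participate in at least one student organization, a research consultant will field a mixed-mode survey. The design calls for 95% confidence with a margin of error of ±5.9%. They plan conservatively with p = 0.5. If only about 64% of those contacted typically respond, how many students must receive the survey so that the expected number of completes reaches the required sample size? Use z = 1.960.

432

Completed interviews needed: n₀ = 1.960² × 0.2500 / 0.059² ≈ 275.90 → 276.
At a 64% response rate, contacts needed = 276 / 0.64 ≈ 431.25 → 432.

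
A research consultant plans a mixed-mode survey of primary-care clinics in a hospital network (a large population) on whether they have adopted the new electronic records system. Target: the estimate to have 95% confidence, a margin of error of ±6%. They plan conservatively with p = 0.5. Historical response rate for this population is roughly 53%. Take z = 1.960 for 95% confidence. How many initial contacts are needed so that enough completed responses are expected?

Completed interviews needed: n₀ = 1.960² × 0.2500 / 0.060² ≈ 266.78 → 267.
At a 53% response rate, contacts needed = 267 / 0.53 ≈ 503.77 → 504.

504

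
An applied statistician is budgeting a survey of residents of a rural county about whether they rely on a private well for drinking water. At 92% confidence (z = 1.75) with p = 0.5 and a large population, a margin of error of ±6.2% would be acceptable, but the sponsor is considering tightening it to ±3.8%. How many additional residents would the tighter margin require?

331

At ±6.2%: n = 1.75² × 0.2500 / 0.062² ≈ 199.17 → 200.
At ±3.8%: n = 1.75² × 0.2500 / 0.038² ≈ 530.21 → 531.
Additional respondents: 531 − 200 = 331.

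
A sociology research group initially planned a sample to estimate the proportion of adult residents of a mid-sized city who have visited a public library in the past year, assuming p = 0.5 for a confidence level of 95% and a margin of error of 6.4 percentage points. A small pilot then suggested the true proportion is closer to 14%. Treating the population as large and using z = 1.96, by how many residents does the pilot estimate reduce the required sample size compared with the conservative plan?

122

Conservative (p = 0.5): n = 1.96² × 0.25 / 0.064² ≈ 234.47 → 235.
Using p = 0.14: p(1−p) = 0.1204, so n = 1.96² × 0.1204 / 0.064² ≈ 112.92 → 113.
Reduction: 235 − 113 = 122.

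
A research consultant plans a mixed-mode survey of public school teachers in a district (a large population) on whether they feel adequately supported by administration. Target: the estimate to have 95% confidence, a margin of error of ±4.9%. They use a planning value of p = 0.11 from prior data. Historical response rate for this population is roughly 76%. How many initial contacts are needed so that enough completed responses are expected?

For 95% confidence, z = 1.960.
Completed interviews needed: n₀ = 1.960² × 0.0979 / 0.049² ≈ 156.64 → 157.
At a 76% response rate, contacts needed = 157 / 0.76 ≈ 206.58 → 207.

207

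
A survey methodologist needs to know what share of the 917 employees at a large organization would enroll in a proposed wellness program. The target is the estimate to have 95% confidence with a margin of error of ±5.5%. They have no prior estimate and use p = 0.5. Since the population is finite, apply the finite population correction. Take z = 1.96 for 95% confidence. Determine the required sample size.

237

Unadjusted: n₀ = 1.96² × 0.50 × 0.50 / 0.055² ≈ 317.49, so n₀ = 318.
Finite population correction with N = 917: n = n₀ / (1 + (n₀−1)/N) = 318 / (1 + 317/917) = 318 / 1.3457 ≈ 236.31.
Rounding up, n = 237.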